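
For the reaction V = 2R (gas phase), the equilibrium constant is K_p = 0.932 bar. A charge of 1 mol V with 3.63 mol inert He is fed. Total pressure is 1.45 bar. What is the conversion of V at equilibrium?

Take 1 mol V as basis and let X be its fractional conversion, so ξ = X.
Mole table: n_V = 1 − X; n_R = 2X; n_I = 3.63 (inert).
n_T = Σnᵢ = 4.63 + X.
With p_i = (n_i/n_T)P, K_p = p_R^2 / (p_V).
Setting this equal to 0.932 bar and taking the physical root (0 < X < 1) gives X = 0.588.

X = 0.588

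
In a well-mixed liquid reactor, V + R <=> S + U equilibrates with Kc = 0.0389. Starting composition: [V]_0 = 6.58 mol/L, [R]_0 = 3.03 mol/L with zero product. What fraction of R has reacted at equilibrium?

Let X = conversion of R; extent ξ = 3.03·X mol/L.
Concentrations: [V] = 6.58 − 3.03X; [R] = 3.03 − 3.03X; [S] = 3.03X; [U] = 3.03X.
Kc = [S] [U] / ([V] [R]).
Equating to 0.0389: the physical root is X = 0.239.

X = 0.239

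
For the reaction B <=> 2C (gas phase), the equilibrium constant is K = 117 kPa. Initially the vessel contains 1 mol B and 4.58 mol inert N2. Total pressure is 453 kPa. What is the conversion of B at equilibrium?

Let X = conversion of B (basis 1 mol B); extent of reaction ξ = X.
Moles: n_B = 1 − X; n_C = 2X; n_I = 4.58 (inert).
Summing: n_T = 5.58 + X.
y_i = n_i/n_T, p_i = y_i·P. K = p_C^2 / (p_B).
Substituting and setting equal to 117 kPa gives a polynomial in X; the root in (0,1) is X = 0.459.

X = 0.459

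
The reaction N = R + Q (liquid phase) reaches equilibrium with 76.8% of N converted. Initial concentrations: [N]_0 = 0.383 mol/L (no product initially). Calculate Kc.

Kc = 0.974 mol/L

Let X = conversion of N.
Concentrations: [N] = 0.383 − 0.383X; [R] = 0.383X; [Q] = 0.383X.
At X = 0.768: [N] = 0.0889, [R] = 0.294, [Q] = 0.294.
Kc = [R] [Q] / ([N]) = 0.974 mol/L.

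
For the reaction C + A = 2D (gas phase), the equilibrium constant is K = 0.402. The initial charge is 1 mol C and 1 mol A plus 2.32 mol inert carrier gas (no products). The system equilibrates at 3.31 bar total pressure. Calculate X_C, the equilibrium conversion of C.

Let X = conversion of C (basis 1 mol C); extent of reaction ξ = X.
Species balance: n_C = 1 − X; n_A = 1 − X; n_D = 2X; n_I = 2.32 (inert).
Total moles n_T = 4.32 (Δν = 0, constant).
y_i = n_i/n_T, p_i = y_i·P. K = p_D^2 / (p_C p_A).
This yields a degree-2 equation in X; solving on (0,1), X = 0.241.

X = 0.241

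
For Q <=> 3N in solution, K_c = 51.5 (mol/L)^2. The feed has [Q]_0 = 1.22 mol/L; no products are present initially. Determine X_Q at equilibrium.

Let X = conversion of Q; extent ξ = 1.22·X mol/L.
Concentrations: [Q] = 1.22 − 1.22X; [N] = 3.66X.
K_c = [N]^3 / ([Q]).
Equating to 51.5 (mol/L)^2: the physical root is X = 0.715.

X = 0.715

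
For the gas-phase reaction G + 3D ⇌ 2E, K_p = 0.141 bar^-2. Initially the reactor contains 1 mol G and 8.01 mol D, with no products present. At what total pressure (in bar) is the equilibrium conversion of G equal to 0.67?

P = 3.24 bar

Take 1 mol G as basis and let X be its fractional conversion, so ξ = X.
Mole table: n_G = 1 − X; n_D = 8.01 − 3X; n_E = 2X.
n_T = Σnᵢ = 9.01 − 2X.
K_p = p_E^2 / (p_G p_D^3) with p_i = (n_i/n_T)·P.
At X = 0.67: the mole-fraction product g(X) = Π y_i^ν_i = 1.482. Since K_p = g(X)·P^{-2}, P = (g/K_p)^(1/2) = (1.482/0.141)^(1/2) = 3.24 bar.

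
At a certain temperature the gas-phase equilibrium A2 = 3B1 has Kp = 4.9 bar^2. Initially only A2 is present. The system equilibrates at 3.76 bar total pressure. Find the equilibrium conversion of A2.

X = 0.283

Let X = conversion of A2 (basis 1 mol A2); extent of reaction ξ = X.
Mole table: n_A2 = 1 − X; n_B1 = 3X.
n_T = Σnᵢ = 1 + 2X.
With p_i = (n_i/n_T)P, Kp = p_B1^3 / (p_A2).
Setting this equal to 4.9 bar^2 and taking the physical root (0 < X < 1) gives X = 0.283.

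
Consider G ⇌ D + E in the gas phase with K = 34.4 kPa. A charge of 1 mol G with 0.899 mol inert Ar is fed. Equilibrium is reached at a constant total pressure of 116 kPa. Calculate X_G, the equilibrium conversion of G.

X = 0.564

Take 1 mol G as basis and let X be its fractional conversion, so ξ = X.
Species balance: n_G = 1 − X; n_D = X; n_E = X; n_I = 0.899 (inert).
n_T = Σnᵢ = 1.9 + X.
With p_i = (n_i/n_T)P, K = p_D p_E / (p_G).
This yields a degree-2 equation in X; solving on (0,1), X = 0.564.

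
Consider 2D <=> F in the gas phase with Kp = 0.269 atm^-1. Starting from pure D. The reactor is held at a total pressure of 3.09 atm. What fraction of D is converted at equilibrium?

Let X = conversion of D (basis 1 mol D); extent of reaction ξ = 0.5X.
Mole table: n_D = 1 − X; n_F = 0.5X.
Total moles n_T = 1 − 0.5X.
With p_i = (n_i/n_T)P, Kp = p_F / (p_D^2).
Substituting and setting equal to 0.269 atm^-1 gives a polynomial in X; the root in (0,1) is X = 0.519.

X = 0.519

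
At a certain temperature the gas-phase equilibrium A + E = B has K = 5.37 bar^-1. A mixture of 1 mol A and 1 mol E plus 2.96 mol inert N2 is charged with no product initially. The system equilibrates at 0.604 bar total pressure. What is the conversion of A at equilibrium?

X = 0.322

Take 1 mol A as basis and let X be its fractional conversion, so ξ = X.
Mole table: n_A = 1 − X; n_E = 1 − X; n_B = X; n_I = 2.96 (inert).
n_T = Σnᵢ = 4.96 − X.
y_i = n_i/n_T, p_i = y_i·P. K = p_B / (p_A p_E).
Equating to 5.37 bar^-1 and solving on 0 < X < 1: X = 0.322.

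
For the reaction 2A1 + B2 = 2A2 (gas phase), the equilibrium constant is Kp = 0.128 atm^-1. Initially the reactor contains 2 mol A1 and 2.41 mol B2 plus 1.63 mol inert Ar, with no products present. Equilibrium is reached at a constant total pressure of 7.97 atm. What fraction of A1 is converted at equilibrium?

X = 0.377

Let X = conversion of A1 (basis 2 mol A1); extent of reaction ξ = X.
Species balance: n_A1 = 2 − 2X; n_B2 = 2.41 − X; n_A2 = 2X; n_I = 1.63 (inert).
Summing: n_T = 6.04 − X.
Mole fractions y_i = n_i/n_T; Kp = p_A2^2 / (p_A1^2 p_B2) with p_i = y_i·P.
Substituting and setting equal to 0.128 atm^-1 gives a polynomial in X; the root in (0,1) is X = 0.377.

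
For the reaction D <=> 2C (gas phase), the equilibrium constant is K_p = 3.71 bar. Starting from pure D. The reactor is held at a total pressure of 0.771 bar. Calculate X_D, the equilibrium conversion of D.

Take 1 mol D as basis and let X be its fractional conversion, so ξ = X.
Moles: n_D = 1 − X; n_C = 2X.
Total moles n_T = 1 + X.
With p_i = (n_i/n_T)P, K_p = p_C^2 / (p_D).
Substituting and setting equal to 3.71 bar gives a polynomial in X; the root in (0,1) is X = 0.739.

X = 0.739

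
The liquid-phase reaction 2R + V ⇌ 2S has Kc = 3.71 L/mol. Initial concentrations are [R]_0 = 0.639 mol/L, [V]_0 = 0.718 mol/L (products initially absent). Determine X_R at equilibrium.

X = 0.584

Let X = conversion of R; extent ξ = 0.639X/2 mol/L.
Concentrations: [R] = 0.639 − 0.639X; [V] = 0.718 − 0.32X; [S] = 0.639X.
Kc = [S]^2 / ([R]^2 [V]).
This equals 3.71 at X = 0.584 (the root in 0 < X < 1).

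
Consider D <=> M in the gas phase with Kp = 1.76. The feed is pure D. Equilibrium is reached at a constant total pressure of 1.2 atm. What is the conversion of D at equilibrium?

X = 0.638

Basis: 1 mol D initially; let X = conversion of D. Extent ξ = X.
Moles: n_D = 1 − X; n_M = X.
n_T stays at 1 (no change in mole number).
Mole fractions y_i = n_i/n_T; Kp = p_M / (p_D) with p_i = y_i·P.
Substituting and setting equal to 1.76 gives a polynomial in X; the root in (0,1) is X = 0.638.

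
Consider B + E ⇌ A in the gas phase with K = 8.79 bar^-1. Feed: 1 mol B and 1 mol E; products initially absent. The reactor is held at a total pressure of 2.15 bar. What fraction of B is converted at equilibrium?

Take 1 mol B as basis and let X be its fractional conversion, so ξ = X.
Species balance: n_B = 1 − X; n_E = 1 − X; n_A = X.
Summing: n_T = 2 − X.
Mole fractions y_i = n_i/n_T; K = p_A / (p_B p_E) with p_i = y_i·P.
Substituting and setting equal to 8.79 bar^-1 gives a polynomial in X; the root in (0,1) is X = 0.776.

X = 0.776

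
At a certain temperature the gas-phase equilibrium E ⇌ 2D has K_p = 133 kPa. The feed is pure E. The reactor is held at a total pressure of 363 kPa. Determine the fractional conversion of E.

Let X = conversion of E (basis 1 mol E); extent of reaction ξ = X.
Species balance: n_E = 1 − X; n_D = 2X.
n_T = Σnᵢ = 1 + X.
With p_i = (n_i/n_T)P, K_p = p_D^2 / (p_E).
Setting this equal to 133 kPa and taking the physical root (0 < X < 1) gives X = 0.290.

X = 0.290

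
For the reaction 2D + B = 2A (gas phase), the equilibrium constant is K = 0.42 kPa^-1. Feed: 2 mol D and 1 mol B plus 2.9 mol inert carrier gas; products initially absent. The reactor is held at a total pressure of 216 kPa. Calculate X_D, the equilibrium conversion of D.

X = 0.697

Let X = conversion of D (basis 2 mol D); extent of reaction ξ = X.
Species balance: n_D = 2 − 2X; n_B = 1 − X; n_A = 2X; n_I = 2.9 (inert).
Summing: n_T = 5.9 − X.
y_i = n_i/n_T, p_i = y_i·P. K = p_A^2 / (p_D^2 p_B).
Equating to 0.42 kPa^-1 and solving on 0 < X < 1: X = 0.697.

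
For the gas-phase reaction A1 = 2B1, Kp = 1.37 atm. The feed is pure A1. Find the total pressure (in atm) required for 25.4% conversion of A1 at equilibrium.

P = 4.97 atm

Let X = conversion of A1 (basis 1 mol A1); extent of reaction ξ = X.
Moles: n_A1 = 1 − X; n_B1 = 2X.
Summing: n_T = 1 + X.
Kp = p_B1^2 / (p_A1) with p_i = (n_i/n_T)·P.
At X = 0.254: the mole-fraction product g(X) = Π y_i^ν_i = 0.2759. Since Kp = g(X)·P^{1}, P = (Kp/g)^(1/1) = (1.37/0.2759)^(1/1) = 4.97 atm.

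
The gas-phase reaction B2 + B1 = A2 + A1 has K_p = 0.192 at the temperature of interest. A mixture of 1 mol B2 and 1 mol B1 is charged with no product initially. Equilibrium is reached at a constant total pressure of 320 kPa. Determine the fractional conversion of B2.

X = 0.305

Take 1 mol B2 as basis and let X be its fractional conversion, so ξ = X.
Species balance: n_B2 = 1 − X; n_B1 = 1 − X; n_A2 = X; n_A1 = X.
Total moles n_T = 2 (Δν = 0, constant).
y_i = n_i/n_T, p_i = y_i·P. K_p = p_A2 p_A1 / (p_B2 p_B1).
This yields a degree-2 equation in X; solving on (0,1), X = 0.305.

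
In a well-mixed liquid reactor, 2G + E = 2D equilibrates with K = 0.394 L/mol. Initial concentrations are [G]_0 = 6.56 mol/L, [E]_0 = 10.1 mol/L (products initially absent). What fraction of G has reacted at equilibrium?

X = 0.640

Let X = conversion of G; extent ξ = 6.56X/2 mol/L.
Concentrations: [G] = 6.56 − 6.56X; [E] = 10.1 − 3.28X; [D] = 6.56X.
K = [D]^2 / ([G]^2 [E]).
Setting equal to 0.394 and solving for X on (0,1) gives X = 0.640.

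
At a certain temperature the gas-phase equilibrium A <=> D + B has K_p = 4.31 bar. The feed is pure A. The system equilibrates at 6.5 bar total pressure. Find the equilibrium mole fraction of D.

y_D = 0.387

Take 1 mol A as basis and let X be its fractional conversion, so ξ = X.
Species balance: n_A = 1 − X; n_D = X; n_B = X.
Total moles n_T = 1 + X.
With p_i = (n_i/n_T)P, K_p = p_D p_B / (p_A).
This yields a degree-2 equation in X; solving on (0,1), X = 0.631.
Then n_D = 0.631, n_T = 1.63, so y_D = 0.387.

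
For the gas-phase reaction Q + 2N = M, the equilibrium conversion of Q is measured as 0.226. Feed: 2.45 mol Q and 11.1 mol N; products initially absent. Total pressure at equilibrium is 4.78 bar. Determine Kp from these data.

Kp = 0.0198 bar^-2

Take 2.45 mol Q as basis and let X be its fractional conversion, so ξ = 2.45X.
Moles: n_Q = 2.45 − 2.45X; n_N = 11.1 − 4.9X; n_M = 2.45X.
Total moles n_T = 13.6 − 4.9X.
At X = 0.226: n_Q = 1.9, n_N = 9.99, n_M = 0.554, n_T = 12.4.
p_i = (n_i/n_T)·P. Kp = p_M / (p_Q p_N^2) = 0.0198 bar^-2.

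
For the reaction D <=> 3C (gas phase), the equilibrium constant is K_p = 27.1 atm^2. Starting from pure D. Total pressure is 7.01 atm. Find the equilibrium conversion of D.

Take 1 mol D as basis and let X be its fractional conversion, so ξ = X.
At extent ξ: n_D = 1 − X; n_C = 3X.
Summing: n_T = 1 + 2X.
With p_i = (n_i/n_T)P, K_p = p_C^3 / (p_D).
Setting this equal to 27.1 atm^2 and taking the physical root (0 < X < 1) gives X = 0.336.

X = 0.336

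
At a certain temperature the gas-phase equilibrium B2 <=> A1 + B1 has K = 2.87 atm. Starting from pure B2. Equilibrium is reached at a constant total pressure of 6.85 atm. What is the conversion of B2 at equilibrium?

Take 1 mol B2 as basis and let X be its fractional conversion, so ξ = X.
Species balance: n_B2 = 1 − X; n_A1 = X; n_B1 = X.
n_T = Σnᵢ = 1 + X.
With p_i = (n_i/n_T)P, K = p_A1 p_B1 / (p_B2).
This yields a degree-2 equation in X; solving on (0,1), X = 0.543.

X = 0.543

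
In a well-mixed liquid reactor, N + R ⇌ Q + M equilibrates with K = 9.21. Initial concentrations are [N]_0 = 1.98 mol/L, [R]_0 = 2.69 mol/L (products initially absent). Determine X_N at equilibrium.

X = 0.847

Let X = conversion of N; extent ξ = 1.98·X mol/L.
Concentrations: [N] = 1.98 − 1.98X; [R] = 2.69 − 1.98X; [Q] = 1.98X; [M] = 1.98X.
K = [Q] [M] / ([N] [R]).
Solving K = 9.21 for X ∈ (0,1): X = 0.847.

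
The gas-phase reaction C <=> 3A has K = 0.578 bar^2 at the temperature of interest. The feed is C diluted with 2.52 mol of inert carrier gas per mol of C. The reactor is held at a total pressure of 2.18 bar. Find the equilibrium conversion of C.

Take 1 mol C as basis and let X be its fractional conversion, so ξ = X.
Mole table: n_C = 1 − X; n_A = 3X; n_I = 2.52 (inert).
n_T = Σnᵢ = 3.52 + 2X.
y_i = n_i/n_T, p_i = y_i·P. K = p_A^3 / (p_C).
This yields a degree-3 equation in X; solving on (0,1), X = 0.372.

X = 0.372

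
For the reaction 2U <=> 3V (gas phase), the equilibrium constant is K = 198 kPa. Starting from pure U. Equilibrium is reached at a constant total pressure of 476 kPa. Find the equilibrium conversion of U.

Take 1 mol U as basis and let X be its fractional conversion, so ξ = 0.5X.
Moles: n_U = 1 − X; n_V = 1.5X.
Total moles n_T = 1 + 0.5X.
Mole fractions y_i = n_i/n_T; K = p_V^3 / (p_U^2) with p_i = y_i·P.
Setting this equal to 198 kPa and taking the physical root (0 < X < 1) gives X = 0.383.

X = 0.383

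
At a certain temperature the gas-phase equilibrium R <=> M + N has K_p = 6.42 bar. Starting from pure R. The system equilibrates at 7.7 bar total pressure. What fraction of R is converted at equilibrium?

Take 1 mol R as basis and let X be its fractional conversion, so ξ = X.
Species balance: n_R = 1 − X; n_M = X; n_N = X.
n_T = Σnᵢ = 1 + X.
With p_i = (n_i/n_T)P, K_p = p_M p_N / (p_R).
Substituting and setting equal to 6.42 bar gives a polynomial in X; the root in (0,1) is X = 0.674.

X = 0.674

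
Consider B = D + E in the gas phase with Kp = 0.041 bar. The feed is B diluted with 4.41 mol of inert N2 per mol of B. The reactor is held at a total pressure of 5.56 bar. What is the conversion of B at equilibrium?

Let X = conversion of B (basis 1 mol B); extent of reaction ξ = X.
Mole table: n_B = 1 − X; n_D = X; n_E = X; n_I = 4.41 (inert).
Summing: n_T = 5.41 + X.
y_i = n_i/n_T, p_i = y_i·P. Kp = p_D p_E / (p_B).
Equating to 0.041 bar and solving on 0 < X < 1: X = 0.184.

X = 0.184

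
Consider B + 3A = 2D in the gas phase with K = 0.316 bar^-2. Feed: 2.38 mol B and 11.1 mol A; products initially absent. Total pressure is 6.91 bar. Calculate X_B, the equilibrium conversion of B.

X = 0.782

Basis: 2.38 mol B initially; let X = conversion of B. Extent ξ = 2.38X.
Moles: n_B = 2.38 − 2.38X; n_A = 11.1 − 7.14X; n_D = 4.76X.
Total moles n_T = 13.5 − 4.76X.
Mole fractions y_i = n_i/n_T; K = p_D^2 / (p_B p_A^3) with p_i = y_i·P.
Equating to 0.316 bar^-2 and solving on 0 < X < 1: X = 0.782.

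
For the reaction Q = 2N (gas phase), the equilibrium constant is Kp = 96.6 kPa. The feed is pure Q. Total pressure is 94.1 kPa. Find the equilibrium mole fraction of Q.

Take 1 mol Q as basis and let X be its fractional conversion, so ξ = X.
Species balance: n_Q = 1 − X; n_N = 2X.
Summing: n_T = 1 + X.
With p_i = (n_i/n_T)P, Kp = p_N^2 / (p_Q).
Setting this equal to 96.6 kPa and taking the physical root (0 < X < 1) gives X = 0.452.
Then n_Q = 0.548, n_T = 1.45, so y_Q = 0.377.

y_Q = 0.377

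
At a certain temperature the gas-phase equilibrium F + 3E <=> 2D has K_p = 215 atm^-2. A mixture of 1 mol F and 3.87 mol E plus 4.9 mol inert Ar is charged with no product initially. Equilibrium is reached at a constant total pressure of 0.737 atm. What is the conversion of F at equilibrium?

X = 0.731

Basis: 1 mol F initially; let X = conversion of F. Extent ξ = X.
Moles: n_F = 1 − X; n_E = 3.87 − 3X; n_D = 2X; n_I = 4.9 (inert).
Summing: n_T = 9.77 − 2X.
Mole fractions y_i = n_i/n_T; K_p = p_D^2 / (p_F p_E^3) with p_i = y_i·P.
Setting this equal to 215 atm^-2 and taking the physical root (0 < X < 1) gives X = 0.731.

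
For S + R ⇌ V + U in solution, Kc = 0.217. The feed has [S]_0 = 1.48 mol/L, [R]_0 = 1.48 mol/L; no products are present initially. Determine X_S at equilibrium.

X = 0.318

Let X = conversion of S; extent ξ = 1.48·X mol/L.
Concentrations: [S] = 1.48 − 1.48X; [R] = 1.48 − 1.48X; [V] = 1.48X; [U] = 1.48X.
Kc = [V] [U] / ([S] [R]).
Setting equal to 0.217 and solving for X on (0,1) gives X = 0.318.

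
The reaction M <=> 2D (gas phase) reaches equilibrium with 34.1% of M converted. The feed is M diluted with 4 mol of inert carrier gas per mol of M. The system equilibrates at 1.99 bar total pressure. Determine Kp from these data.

Take 1 mol M as basis and let X be its fractional conversion, so ξ = X.
At extent ξ: n_M = 1 − X; n_D = 2X; n_I = 4 (inert).
Summing: n_T = 5 + X.
At X = 0.341: n_M = 0.659, n_D = 0.682, n_T = 5.34.
p_i = (n_i/n_T)·P. Kp = p_D^2 / (p_M) = 0.263 bar.

Kp = 0.263 bar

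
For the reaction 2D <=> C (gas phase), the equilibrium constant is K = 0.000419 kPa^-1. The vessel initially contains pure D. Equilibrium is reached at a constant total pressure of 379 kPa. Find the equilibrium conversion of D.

Basis: 1 mol D initially; let X = conversion of D. Extent ξ = 0.5X.
At extent ξ: n_D = 1 − X; n_C = 0.5X.
Total moles n_T = 1 − 0.5X.
Mole fractions y_i = n_i/n_T; K = p_C / (p_D^2) with p_i = y_i·P.
This yields a degree-2 equation in X; solving on (0,1), X = 0.218.

X = 0.218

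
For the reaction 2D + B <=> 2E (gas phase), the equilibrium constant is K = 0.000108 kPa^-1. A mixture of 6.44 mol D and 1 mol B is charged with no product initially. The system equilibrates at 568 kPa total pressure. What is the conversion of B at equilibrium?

Let X = conversion of B (basis 1 mol B); extent of reaction ξ = X.
At extent ξ: n_D = 6.44 − 2X; n_B = 1 − X; n_E = 2X.
n_T = Σnᵢ = 7.44 − X.
Mole fractions y_i = n_i/n_T; K = p_E^2 / (p_D^2 p_B) with p_i = y_i·P.
Substituting and setting equal to 0.000108 kPa^-1 gives a polynomial in X; the root in (0,1) is X = 0.240.

X = 0.240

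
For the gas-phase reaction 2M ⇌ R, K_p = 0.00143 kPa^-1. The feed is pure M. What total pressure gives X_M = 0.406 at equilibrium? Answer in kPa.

Basis: 1 mol M initially; let X = conversion of M. Extent ξ = 0.5X.
At extent ξ: n_M = 1 − X; n_R = 0.5X.
n_T = Σnᵢ = 1 − 0.5X.
K_p = p_R / (p_M^2) with p_i = (n_i/n_T)·P.
At X = 0.406: the mole-fraction product g(X) = Π y_i^ν_i = 0.4585. Since K_p = g(X)·P^{-1}, P = (g/K_p)^(1/1) = (0.4585/0.00143)^(1/1) = 321 kPa.

P = 321 kPa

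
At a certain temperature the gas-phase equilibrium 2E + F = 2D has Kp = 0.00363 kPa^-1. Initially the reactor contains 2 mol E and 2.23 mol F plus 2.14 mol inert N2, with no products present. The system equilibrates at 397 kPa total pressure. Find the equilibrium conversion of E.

X = 0.399

Take 2 mol E as basis and let X be its fractional conversion, so ξ = X.
Species balance: n_E = 2 − 2X; n_F = 2.23 − X; n_D = 2X; n_I = 2.14 (inert).
Total moles n_T = 6.37 − X.
With p_i = (n_i/n_T)P, Kp = p_D^2 / (p_E^2 p_F).
This yields a degree-3 equation in X; solving on (0,1), X = 0.399.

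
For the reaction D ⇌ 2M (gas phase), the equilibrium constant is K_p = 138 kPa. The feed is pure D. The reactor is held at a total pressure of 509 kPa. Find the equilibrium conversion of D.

Let X = conversion of D (basis 1 mol D); extent of reaction ξ = X.
Mole table: n_D = 1 − X; n_M = 2X.
Summing: n_T = 1 + X.
Mole fractions y_i = n_i/n_T; K_p = p_M^2 / (p_D) with p_i = y_i·P.
Substituting and setting equal to 138 kPa gives a polynomial in X; the root in (0,1) is X = 0.252.

X = 0.252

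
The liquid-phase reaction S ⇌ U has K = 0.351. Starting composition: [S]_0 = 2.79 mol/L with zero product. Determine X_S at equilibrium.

X = 0.260

Let X = conversion of S; extent ξ = 2.79·X mol/L.
Concentrations: [S] = 2.79 − 2.79X; [U] = 2.79X.
K = [U] / ([S]).
Equating to 0.351: the physical root is X = 0.260.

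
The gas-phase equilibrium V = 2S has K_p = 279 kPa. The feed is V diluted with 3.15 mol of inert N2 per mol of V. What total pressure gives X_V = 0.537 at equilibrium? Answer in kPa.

P = 525 kPa

Basis: 1 mol V initially; let X = conversion of V. Extent ξ = X.
At extent ξ: n_V = 1 − X; n_S = 2X; n_I = 3.15 (inert).
Total moles n_T = 4.15 + X.
K_p = p_S^2 / (p_V) with p_i = (n_i/n_T)·P.
At X = 0.537: the mole-fraction product g(X) = Π y_i^ν_i = 0.5315. Since K_p = g(X)·P^{1}, P = (K_p/g)^(1/1) = (279/0.5315)^(1/1) = 525 kPa.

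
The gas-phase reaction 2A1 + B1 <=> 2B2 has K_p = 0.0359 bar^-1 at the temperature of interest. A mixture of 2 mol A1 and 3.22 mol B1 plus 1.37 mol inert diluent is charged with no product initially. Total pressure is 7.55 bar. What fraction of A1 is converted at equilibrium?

X = 0.262

Take 2 mol A1 as basis and let X be its fractional conversion, so ξ = X.
Species balance: n_A1 = 2 − 2X; n_B1 = 3.22 − X; n_B2 = 2X; n_I = 1.37 (inert).
Total moles n_T = 6.59 − X.
Mole fractions y_i = n_i/n_T; K_p = p_B2^2 / (p_A1^2 p_B1) with p_i = y_i·P.
Equating to 0.0359 bar^-1 and solving on 0 < X < 1: X = 0.262.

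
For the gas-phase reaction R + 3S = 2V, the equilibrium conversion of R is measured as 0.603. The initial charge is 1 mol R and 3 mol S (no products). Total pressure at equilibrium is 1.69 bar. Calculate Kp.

Take 1 mol R as basis and let X be its fractional conversion, so ξ = X.
Moles: n_R = 1 − X; n_S = 3 − 3X; n_V = 2X.
Summing: n_T = 4 − 2X.
At X = 0.603: n_R = 0.397, n_S = 1.19, n_V = 1.21, n_T = 2.79.
p_i = (n_i/n_T)·P. Kp = p_V^2 / (p_R p_S^3) = 5.93 bar^-2.

Kp = 5.93 bar^-2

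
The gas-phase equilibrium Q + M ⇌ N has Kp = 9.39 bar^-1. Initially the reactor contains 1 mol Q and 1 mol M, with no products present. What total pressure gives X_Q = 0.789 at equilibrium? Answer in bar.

Let X = conversion of Q (basis 1 mol Q); extent of reaction ξ = X.
Moles: n_Q = 1 − X; n_M = 1 − X; n_N = X.
Summing: n_T = 2 − X.
Kp = p_N / (p_Q p_M) with p_i = (n_i/n_T)·P.
At X = 0.789: the mole-fraction product g(X) = Π y_i^ν_i = 21.46. Since Kp = g(X)·P^{-1}, P = (g/Kp)^(1/1) = (21.46/9.39)^(1/1) = 2.29 bar.

P = 2.29 bar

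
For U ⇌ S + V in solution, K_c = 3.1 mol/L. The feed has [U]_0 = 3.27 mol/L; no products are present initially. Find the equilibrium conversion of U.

Let X = conversion of U; extent ξ = 3.27·X mol/L.
Concentrations: [U] = 3.27 − 3.27X; [S] = 3.27X; [V] = 3.27X.
K_c = [S] [V] / ([U]).
Solving K_c = 3.1 for X ∈ (0,1): X = 0.609.

X = 0.609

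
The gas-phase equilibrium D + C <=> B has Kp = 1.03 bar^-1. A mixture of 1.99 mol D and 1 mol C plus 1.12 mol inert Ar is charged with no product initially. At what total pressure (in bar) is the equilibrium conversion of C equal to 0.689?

P = 5.66 bar

Basis: 1 mol C initially; let X = conversion of C. Extent ξ = X.
Mole table: n_D = 1.99 − X; n_C = 1 − X; n_B = X; n_I = 1.12 (inert).
n_T = Σnᵢ = 4.11 − X.
Kp = p_B / (p_D p_C) with p_i = (n_i/n_T)·P.
At X = 0.689: the mole-fraction product g(X) = Π y_i^ν_i = 5.826. Since Kp = g(X)·P^{-1}, P = (g/Kp)^(1/1) = (5.826/1.03)^(1/1) = 5.66 bar.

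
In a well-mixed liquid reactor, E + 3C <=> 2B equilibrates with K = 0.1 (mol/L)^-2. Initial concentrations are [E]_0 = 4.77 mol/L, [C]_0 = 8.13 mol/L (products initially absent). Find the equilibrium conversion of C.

Let X = conversion of C; extent ξ = 8.13X/3 mol/L.
Concentrations: [E] = 4.77 − 2.71X; [C] = 8.13 − 8.13X; [B] = 5.42X.
K = [B]^2 / ([E] [C]^3).
Solving K = 0.1 for X ∈ (0,1): X = 0.602.

X = 0.602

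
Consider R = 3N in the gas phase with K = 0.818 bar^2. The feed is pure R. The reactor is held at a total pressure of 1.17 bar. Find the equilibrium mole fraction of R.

y_R = 0.386

Let X = conversion of R (basis 1 mol R); extent of reaction ξ = X.
Species balance: n_R = 1 − X; n_N = 3X.
Total moles n_T = 1 + 2X.
With p_i = (n_i/n_T)P, K = p_N^3 / (p_R).
Substituting and setting equal to 0.818 bar^2 gives a polynomial in X; the root in (0,1) is X = 0.346.
Then n_R = 0.654, n_T = 1.69, so y_R = 0.386.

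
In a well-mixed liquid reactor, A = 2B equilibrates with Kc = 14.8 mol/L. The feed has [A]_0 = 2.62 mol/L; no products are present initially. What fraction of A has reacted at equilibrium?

Let X = conversion of A; extent ξ = 2.62·X mol/L.
Concentrations: [A] = 2.62 − 2.62X; [B] = 5.24X.
Kc = [B]^2 / ([A]).
Solving Kc = 14.8 for X ∈ (0,1): X = 0.676.

X = 0.676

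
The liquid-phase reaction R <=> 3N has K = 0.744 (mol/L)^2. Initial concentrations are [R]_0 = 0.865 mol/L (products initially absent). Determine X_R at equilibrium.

Let X = conversion of R; extent ξ = 0.865·X mol/L.
Concentrations: [R] = 0.865 − 0.865X; [N] = 2.59X.
K = [N]^3 / ([R]).
This equals 0.744 at X = 0.296 (the root in 0 < X < 1).

X = 0.296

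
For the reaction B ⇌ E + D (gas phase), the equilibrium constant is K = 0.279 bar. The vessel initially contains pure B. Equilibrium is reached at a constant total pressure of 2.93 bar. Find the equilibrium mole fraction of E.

y_E = 0.228

Basis: 1 mol B initially; let X = conversion of B. Extent ξ = X.
At extent ξ: n_B = 1 − X; n_E = X; n_D = X.
Summing: n_T = 1 + X.
Mole fractions y_i = n_i/n_T; K = p_E p_D / (p_B) with p_i = y_i·P.
Setting this equal to 0.279 bar and taking the physical root (0 < X < 1) gives X = 0.295.
Then n_E = 0.295, n_T = 1.29, so y_E = 0.228.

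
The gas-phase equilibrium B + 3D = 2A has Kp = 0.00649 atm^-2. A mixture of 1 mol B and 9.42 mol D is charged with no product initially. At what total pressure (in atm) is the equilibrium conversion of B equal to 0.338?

P = 4.12 atm

Basis: 1 mol B initially; let X = conversion of B. Extent ξ = X.
Species balance: n_B = 1 − X; n_D = 9.42 − 3X; n_A = 2X.
n_T = Σnᵢ = 10.4 − 2X.
Kp = p_A^2 / (p_B p_D^3) with p_i = (n_i/n_T)·P.
At X = 0.338: the mole-fraction product g(X) = Π y_i^ν_i = 0.1103. Since Kp = g(X)·P^{-2}, P = (g/Kp)^(1/2) = (0.1103/0.00649)^(1/2) = 4.12 atm.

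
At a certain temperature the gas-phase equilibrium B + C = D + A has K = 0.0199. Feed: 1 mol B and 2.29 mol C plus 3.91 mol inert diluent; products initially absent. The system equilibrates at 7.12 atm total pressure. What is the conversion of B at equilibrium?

Basis: 1 mol B initially; let X = conversion of B. Extent ξ = X.
Moles: n_B = 1 − X; n_C = 2.29 − X; n_D = X; n_A = X; n_I = 3.91 (inert).
Since Δν = 0, n_T = 7.2 throughout.
y_i = n_i/n_T, p_i = y_i·P. K = p_D p_A / (p_B p_C).
This yields a degree-2 equation in X; solving on (0,1), X = 0.185.

X = 0.185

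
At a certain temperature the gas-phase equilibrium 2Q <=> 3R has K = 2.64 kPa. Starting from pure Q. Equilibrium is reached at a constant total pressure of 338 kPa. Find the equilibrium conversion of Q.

X = 0.124

Basis: 1 mol Q initially; let X = conversion of Q. Extent ξ = 0.5X.
Mole table: n_Q = 1 − X; n_R = 1.5X.
n_T = Σnᵢ = 1 + 0.5X.
With p_i = (n_i/n_T)P, K = p_R^3 / (p_Q^2).
This yields a degree-3 equation in X; solving on (0,1), X = 0.124.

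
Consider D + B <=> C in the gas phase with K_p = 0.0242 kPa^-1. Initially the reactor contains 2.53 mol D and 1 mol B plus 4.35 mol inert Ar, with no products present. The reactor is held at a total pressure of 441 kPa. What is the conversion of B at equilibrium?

Take 1 mol B as basis and let X be its fractional conversion, so ξ = X.
Moles: n_D = 2.53 − X; n_B = 1 − X; n_C = X; n_I = 4.35 (inert).
Total moles n_T = 7.88 − X.
y_i = n_i/n_T, p_i = y_i·P. K_p = p_C / (p_D p_B).
Substituting and setting equal to 0.0242 kPa^-1 gives a polynomial in X; the root in (0,1) is X = 0.729.

X = 0.729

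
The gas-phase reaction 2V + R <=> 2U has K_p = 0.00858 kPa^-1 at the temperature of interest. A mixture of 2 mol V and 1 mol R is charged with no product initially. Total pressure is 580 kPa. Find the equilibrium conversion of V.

X = 0.500

Let X = conversion of V (basis 2 mol V); extent of reaction ξ = X.
Species balance: n_V = 2 − 2X; n_R = 1 − X; n_U = 2X.
n_T = Σnᵢ = 3 − X.
Mole fractions y_i = n_i/n_T; K_p = p_U^2 / (p_V^2 p_R) with p_i = y_i·P.
Substituting and setting equal to 0.00858 kPa^-1 gives a polynomial in X; the root in (0,1) is X = 0.500.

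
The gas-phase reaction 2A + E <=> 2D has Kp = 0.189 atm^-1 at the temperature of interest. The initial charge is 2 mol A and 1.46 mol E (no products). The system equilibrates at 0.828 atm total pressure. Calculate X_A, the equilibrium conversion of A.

Take 2 mol A as basis and let X be its fractional conversion, so ξ = X.
At extent ξ: n_A = 2 − 2X; n_E = 1.46 − X; n_D = 2X.
n_T = Σnᵢ = 3.46 − X.
With p_i = (n_i/n_T)P, Kp = p_D^2 / (p_A^2 p_E).
This yields a degree-3 equation in X; solving on (0,1), X = 0.197.

X = 0.197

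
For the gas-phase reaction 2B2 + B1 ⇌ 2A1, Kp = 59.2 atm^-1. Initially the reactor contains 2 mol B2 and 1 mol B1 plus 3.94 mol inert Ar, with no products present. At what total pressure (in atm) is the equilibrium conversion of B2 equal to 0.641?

Take 2 mol B2 as basis and let X be its fractional conversion, so ξ = X.
Species balance: n_B2 = 2 − 2X; n_B1 = 1 − X; n_A1 = 2X; n_I = 3.94 (inert).
Summing: n_T = 6.94 − X.
Kp = p_A1^2 / (p_B2^2 p_B1) with p_i = (n_i/n_T)·P.
At X = 0.641: the mole-fraction product g(X) = Π y_i^ν_i = 55.94. Since Kp = g(X)·P^{-1}, P = (g/Kp)^(1/1) = (55.94/59.2)^(1/1) = 0.945 atm.

P = 0.945 atm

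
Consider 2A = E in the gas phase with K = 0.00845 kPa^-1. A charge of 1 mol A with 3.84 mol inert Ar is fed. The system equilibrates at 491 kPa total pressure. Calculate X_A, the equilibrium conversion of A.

Take 1 mol A as basis and let X be its fractional conversion, so ξ = 0.5X.
Moles: n_A = 1 − X; n_E = 0.5X; n_I = 3.84 (inert).
n_T = Σnᵢ = 4.84 − 0.5X.
y_i = n_i/n_T, p_i = y_i·P. K = p_E / (p_A^2).
Setting this equal to 0.00845 kPa^-1 and taking the physical root (0 < X < 1) gives X = 0.483.

X = 0.483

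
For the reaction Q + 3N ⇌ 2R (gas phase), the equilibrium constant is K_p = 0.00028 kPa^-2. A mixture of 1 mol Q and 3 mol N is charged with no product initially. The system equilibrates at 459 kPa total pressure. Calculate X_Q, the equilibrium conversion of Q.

Basis: 1 mol Q initially; let X = conversion of Q. Extent ξ = X.
At extent ξ: n_Q = 1 − X; n_N = 3 − 3X; n_R = 2X.
Total moles n_T = 4 − 2X.
Mole fractions y_i = n_i/n_T; K_p = p_R^2 / (p_Q p_N^3) with p_i = y_i·P.
Setting this equal to 0.00028 kPa^-2 and taking the physical root (0 < X < 1) gives X = 0.698.

X = 0.698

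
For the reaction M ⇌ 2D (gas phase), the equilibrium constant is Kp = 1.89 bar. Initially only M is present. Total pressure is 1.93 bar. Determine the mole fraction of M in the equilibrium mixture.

Take 1 mol M as basis and let X be its fractional conversion, so ξ = X.
Species balance: n_M = 1 − X; n_D = 2X.
Total moles n_T = 1 + X.
y_i = n_i/n_T, p_i = y_i·P. Kp = p_D^2 / (p_M).
This yields a degree-2 equation in X; solving on (0,1), X = 0.443.
Then n_M = 0.557, n_T = 1.44, so y_M = 0.386.

y_M = 0.386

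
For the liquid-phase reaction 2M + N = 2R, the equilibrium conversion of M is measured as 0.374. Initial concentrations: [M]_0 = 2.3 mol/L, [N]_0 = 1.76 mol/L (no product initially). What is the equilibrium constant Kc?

Kc = 0.268 L/mol

Let X = conversion of M.
Concentrations: [M] = 2.3 − 2.3X; [N] = 1.76 − 1.15X; [R] = 2.3X.
At X = 0.374: [M] = 1.44, [N] = 1.33, [R] = 0.86.
Kc = [R]^2 / ([M]^2 [N]) = 0.268 L/mol.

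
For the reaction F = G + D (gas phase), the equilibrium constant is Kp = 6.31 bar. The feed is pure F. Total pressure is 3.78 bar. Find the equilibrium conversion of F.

Let X = conversion of F (basis 1 mol F); extent of reaction ξ = X.
Mole table: n_F = 1 − X; n_G = X; n_D = X.
Summing: n_T = 1 + X.
With p_i = (n_i/n_T)P, Kp = p_G p_D / (p_F).
Setting this equal to 6.31 bar and taking the physical root (0 < X < 1) gives X = 0.791.

X = 0.791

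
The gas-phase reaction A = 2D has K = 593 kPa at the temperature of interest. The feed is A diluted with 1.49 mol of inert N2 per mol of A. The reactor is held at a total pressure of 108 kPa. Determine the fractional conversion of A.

X = 0.844

Take 1 mol A as basis and let X be its fractional conversion, so ξ = X.
At extent ξ: n_A = 1 − X; n_D = 2X; n_I = 1.49 (inert).
n_T = Σnᵢ = 2.49 + X.
With p_i = (n_i/n_T)P, K = p_D^2 / (p_A).
Setting this equal to 593 kPa and taking the physical root (0 < X < 1) gives X = 0.844.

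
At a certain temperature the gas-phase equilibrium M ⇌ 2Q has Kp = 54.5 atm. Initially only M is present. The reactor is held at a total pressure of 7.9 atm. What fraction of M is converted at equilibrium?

X = 0.796

Basis: 1 mol M initially; let X = conversion of M. Extent ξ = X.
Moles: n_M = 1 − X; n_Q = 2X.
n_T = Σnᵢ = 1 + X.
With p_i = (n_i/n_T)P, Kp = p_Q^2 / (p_M).
Substituting and setting equal to 54.5 atm gives a polynomial in X; the root in (0,1) is X = 0.796.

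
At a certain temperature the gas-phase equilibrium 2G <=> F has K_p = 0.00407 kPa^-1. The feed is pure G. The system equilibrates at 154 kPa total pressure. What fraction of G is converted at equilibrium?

X = 0.466

Basis: 1 mol G initially; let X = conversion of G. Extent ξ = 0.5X.
Moles: n_G = 1 − X; n_F = 0.5X.
n_T = Σnᵢ = 1 − 0.5X.
y_i = n_i/n_T, p_i = y_i·P. K_p = p_F / (p_G^2).
Setting this equal to 0.00407 kPa^-1 and taking the physical root (0 < X < 1) gives X = 0.466.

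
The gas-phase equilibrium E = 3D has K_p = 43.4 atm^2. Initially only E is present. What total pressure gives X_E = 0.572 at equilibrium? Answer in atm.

Let X = conversion of E (basis 1 mol E); extent of reaction ξ = X.
At extent ξ: n_E = 1 − X; n_D = 3X.
n_T = Σnᵢ = 1 + 2X.
K_p = p_D^3 / (p_E) with p_i = (n_i/n_T)·P.
At X = 0.572: the mole-fraction product g(X) = Π y_i^ν_i = 2.568. Since K_p = g(X)·P^{2}, P = (K_p/g)^(1/2) = (43.4/2.568)^(1/2) = 4.11 atm.

P = 4.11 atm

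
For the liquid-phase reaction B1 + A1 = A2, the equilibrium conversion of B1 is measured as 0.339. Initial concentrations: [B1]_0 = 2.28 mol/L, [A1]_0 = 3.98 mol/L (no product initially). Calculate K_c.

K_c = 0.16 L/mol

Let X = conversion of B1.
Concentrations: [B1] = 2.28 − 2.28X; [A1] = 3.98 − 2.28X; [A2] = 2.28X.
At X = 0.339: [B1] = 1.51, [A1] = 3.21, [A2] = 0.773.
K_c = [A2] / ([B1] [A1]) = 0.16 L/mol.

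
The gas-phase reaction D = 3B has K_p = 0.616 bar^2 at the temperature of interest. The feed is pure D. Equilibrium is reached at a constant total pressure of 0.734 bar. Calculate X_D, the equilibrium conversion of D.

Basis: 1 mol D initially; let X = conversion of D. Extent ξ = X.
Moles: n_D = 1 − X; n_B = 3X.
Total moles n_T = 1 + 2X.
Mole fractions y_i = n_i/n_T; K_p = p_B^3 / (p_D) with p_i = y_i·P.
This yields a degree-3 equation in X; solving on (0,1), X = 0.438.

X = 0.438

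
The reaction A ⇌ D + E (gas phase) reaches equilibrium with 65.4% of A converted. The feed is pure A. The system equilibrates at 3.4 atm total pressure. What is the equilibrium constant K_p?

K_p = 2.54 atm

Let X = conversion of A (basis 1 mol A); extent of reaction ξ = X.
Mole table: n_A = 1 − X; n_D = X; n_E = X.
Total moles n_T = 1 + X.
At X = 0.654: n_A = 0.346, n_D = 0.654, n_E = 0.654, n_T = 1.65.
p_i = (n_i/n_T)·P. K_p = p_D p_E / (p_A) = 2.54 atm.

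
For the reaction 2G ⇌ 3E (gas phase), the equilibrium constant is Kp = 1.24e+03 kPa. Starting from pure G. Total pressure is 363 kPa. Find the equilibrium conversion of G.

Take 1 mol G as basis and let X be its fractional conversion, so ξ = 0.5X.
Mole table: n_G = 1 − X; n_E = 1.5X.
Total moles n_T = 1 + 0.5X.
Mole fractions y_i = n_i/n_T; Kp = p_E^3 / (p_G^2) with p_i = y_i·P.
Equating to 1.24e+03 kPa and solving on 0 < X < 1: X = 0.597.

X = 0.597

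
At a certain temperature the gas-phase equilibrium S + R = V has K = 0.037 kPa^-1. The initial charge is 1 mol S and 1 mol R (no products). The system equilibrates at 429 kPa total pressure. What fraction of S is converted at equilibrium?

X = 0.757

Basis: 1 mol S initially; let X = conversion of S. Extent ξ = X.
Mole table: n_S = 1 − X; n_R = 1 − X; n_V = X.
Total moles n_T = 2 − X.
y_i = n_i/n_T, p_i = y_i·P. K = p_V / (p_S p_R).
Equating to 0.037 kPa^-1 and solving on 0 < X < 1: X = 0.757.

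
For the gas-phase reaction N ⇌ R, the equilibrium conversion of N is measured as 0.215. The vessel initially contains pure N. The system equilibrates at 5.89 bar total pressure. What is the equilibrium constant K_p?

Let X = conversion of N (basis 1 mol N); extent of reaction ξ = X.
At extent ξ: n_N = 1 − X; n_R = X.
Total moles n_T = 1 (Δν = 0, constant).
At X = 0.215: n_N = 0.785, n_R = 0.215, n_T = 1.
p_i = (n_i/n_T)·P. K_p = p_R / (p_N) = 0.274.

K_p = 0.274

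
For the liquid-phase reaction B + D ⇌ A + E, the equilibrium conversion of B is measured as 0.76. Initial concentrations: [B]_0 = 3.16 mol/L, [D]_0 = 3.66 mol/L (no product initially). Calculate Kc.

Let X = conversion of B.
Concentrations: [B] = 3.16 − 3.16X; [D] = 3.66 − 3.16X; [A] = 3.16X; [E] = 3.16X.
At X = 0.76: [B] = 0.758, [D] = 1.26, [A] = 2.4, [E] = 2.4.
Kc = [A] [E] / ([B] [D]) = 6.04.

Kc = 6.04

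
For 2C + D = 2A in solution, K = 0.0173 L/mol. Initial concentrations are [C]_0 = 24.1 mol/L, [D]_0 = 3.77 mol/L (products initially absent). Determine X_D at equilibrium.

Let X = conversion of D; extent ξ = 3.77·X mol/L.
Concentrations: [C] = 24.1 − 7.54X; [D] = 3.77 − 3.77X; [A] = 7.54X.
K = [A]^2 / ([C]^2 [D]).
Solving K = 0.0173 for X ∈ (0,1): X = 0.492.

X = 0.492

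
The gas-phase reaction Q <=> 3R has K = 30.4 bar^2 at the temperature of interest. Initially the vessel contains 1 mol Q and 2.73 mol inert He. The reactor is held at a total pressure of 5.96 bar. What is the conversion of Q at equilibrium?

Basis: 1 mol Q initially; let X = conversion of Q. Extent ξ = X.
Moles: n_Q = 1 − X; n_R = 3X; n_I = 2.73 (inert).
Total moles n_T = 3.73 + 2X.
With p_i = (n_i/n_T)P, K = p_R^3 / (p_Q).
Equating to 30.4 bar^2 and solving on 0 < X < 1: X = 0.653.

X = 0.653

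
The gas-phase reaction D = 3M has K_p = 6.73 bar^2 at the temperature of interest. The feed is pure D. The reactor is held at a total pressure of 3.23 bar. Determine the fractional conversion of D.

X = 0.356

Let X = conversion of D (basis 1 mol D); extent of reaction ξ = X.
Moles: n_D = 1 − X; n_M = 3X.
n_T = Σnᵢ = 1 + 2X.
y_i = n_i/n_T, p_i = y_i·P. K_p = p_M^3 / (p_D).
This yields a degree-3 equation in X; solving on (0,1), X = 0.356.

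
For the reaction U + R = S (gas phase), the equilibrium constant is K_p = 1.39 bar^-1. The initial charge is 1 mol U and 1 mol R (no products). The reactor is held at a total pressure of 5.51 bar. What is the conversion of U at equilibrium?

Take 1 mol U as basis and let X be its fractional conversion, so ξ = X.
Species balance: n_U = 1 − X; n_R = 1 − X; n_S = X.
Total moles n_T = 2 − X.
With p_i = (n_i/n_T)P, K_p = p_S / (p_U p_R).
Substituting and setting equal to 1.39 bar^-1 gives a polynomial in X; the root in (0,1) is X = 0.660.

X = 0.660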